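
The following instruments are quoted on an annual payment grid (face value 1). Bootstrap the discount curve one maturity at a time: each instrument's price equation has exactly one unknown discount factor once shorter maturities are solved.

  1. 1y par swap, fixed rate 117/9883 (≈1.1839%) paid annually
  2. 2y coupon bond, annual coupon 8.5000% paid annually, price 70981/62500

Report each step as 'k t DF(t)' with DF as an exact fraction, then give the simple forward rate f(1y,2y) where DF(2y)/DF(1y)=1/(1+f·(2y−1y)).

step 1 [1y] swap r/1=117/9883: DF=(1 − 117/9883·(0))/(1+117/9883) = 9883/10000 ≈ 0.988300
step 2 [2y] bond c/1=17/200: DF=(70981/62500 − 17/200·(0.988300))/(1+17/200) = 9693/10000 ≈ 0.969300

1 1 9883/10000
2 2 9693/10000
f(1y,2y) = ((9883/10000)/(9693/10000) − 1)/(1) = 190/9693 ≈ 1.9602%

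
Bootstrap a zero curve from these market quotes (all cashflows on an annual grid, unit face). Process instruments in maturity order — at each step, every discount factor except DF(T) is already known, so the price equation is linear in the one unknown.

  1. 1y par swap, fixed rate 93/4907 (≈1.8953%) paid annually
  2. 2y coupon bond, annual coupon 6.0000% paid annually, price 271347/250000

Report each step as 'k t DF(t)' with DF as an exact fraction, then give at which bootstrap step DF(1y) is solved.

step 1 [1y] swap r/1=93/4907: DF=(1 − 93/4907·(0))/(1+93/4907) = 4907/5000 ≈ 0.981400
step 2 [2y] bond c/1=3/50: DF=(271347/250000 − 3/50·(0.981400))/(1+3/50) = 2421/2500 ≈ 0.968400

1 1 4907/5000
2 2 2421/2500
DF(1y) is solved at step 1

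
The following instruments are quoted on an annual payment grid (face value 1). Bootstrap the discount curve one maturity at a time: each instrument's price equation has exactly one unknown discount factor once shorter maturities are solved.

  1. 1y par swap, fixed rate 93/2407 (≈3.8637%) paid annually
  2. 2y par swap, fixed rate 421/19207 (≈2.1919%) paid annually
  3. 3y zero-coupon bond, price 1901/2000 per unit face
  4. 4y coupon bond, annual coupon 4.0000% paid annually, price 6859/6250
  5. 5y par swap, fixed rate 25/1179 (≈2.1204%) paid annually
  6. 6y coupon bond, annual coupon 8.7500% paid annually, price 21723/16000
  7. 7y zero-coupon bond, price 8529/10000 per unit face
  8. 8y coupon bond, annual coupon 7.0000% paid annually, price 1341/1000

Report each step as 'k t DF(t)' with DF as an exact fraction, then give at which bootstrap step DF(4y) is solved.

step 1 [1y] swap r/1=93/2407: DF=(1 − 93/2407·(0))/(1+93/2407) = 2407/2500 ≈ 0.962800
step 2 [2y] swap r/1=421/19207: DF=(1 − 421/19207·(0.962800))/(1+421/19207) = 9579/10000 ≈ 0.957900
step 3 [3y] zero: DF = P = 1901/2000 ≈ 0.950500
step 4 [4y] bond c/1=1/25: DF=(6859/6250 − 1/25·(0.962800+0.957900+0.950500))/(1+1/25) = 1181/1250 ≈ 0.944800
step 5 [5y] swap r/1=25/1179: DF=(1 − 25/1179·(0.962800+0.957900+0.950500+0.944800))/(1+25/1179) = 9/10 ≈ 0.900000
step 6 [6y] bond c/1=7/80: DF=(21723/16000 − 7/80·(0.962800+0.957900+0.950500+0.944800+0.900000))/(1+7/80) = 869/1000 ≈ 0.869000
step 7 [7y] zero: DF = P = 8529/10000 ≈ 0.852900
step 8 [8y] bond c/1=7/100: DF=(1341/1000 − 7/100·(0.962800+0.957900+0.950500+0.944800+0.900000+0.869000+0.852900))/(1+7/100) = 8321/10000 ≈ 0.832100

1 1 2407/2500
2 2 9579/10000
3 3 1901/2000
4 4 1181/1250
5 5 9/10
6 6 869/1000
7 7 8529/10000
8 8 8321/10000
DF(4y) is solved at step 4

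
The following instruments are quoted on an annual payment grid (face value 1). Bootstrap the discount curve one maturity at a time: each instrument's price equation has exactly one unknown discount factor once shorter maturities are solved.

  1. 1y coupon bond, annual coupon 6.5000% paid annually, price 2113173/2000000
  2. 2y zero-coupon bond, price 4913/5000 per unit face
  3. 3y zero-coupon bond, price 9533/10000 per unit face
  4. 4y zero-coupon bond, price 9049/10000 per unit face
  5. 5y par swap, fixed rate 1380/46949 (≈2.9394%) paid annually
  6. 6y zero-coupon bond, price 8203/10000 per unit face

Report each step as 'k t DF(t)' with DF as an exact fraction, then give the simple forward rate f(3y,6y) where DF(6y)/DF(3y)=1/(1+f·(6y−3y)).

step 1 [1y] bond c/1=13/200: DF=(2113173/2000000 − 13/200·(0))/(1+13/200) = 9921/10000 ≈ 0.992100
step 2 [2y] zero: DF = P = 4913/5000 ≈ 0.982600
step 3 [3y] zero: DF = P = 9533/10000 ≈ 0.953300
step 4 [4y] zero: DF = P = 9049/10000 ≈ 0.904900
step 5 [5y] swap r/1=1380/46949: DF=(1 − 1380/46949·(0.992100+0.982600+0.953300+0.904900))/(1+1380/46949) = 431/500 ≈ 0.862000
step 6 [6y] zero: DF = P = 8203/10000 ≈ 0.820300

1 1 9921/10000
2 2 4913/5000
3 3 9533/10000
4 4 9049/10000
5 5 431/500
6 6 8203/10000
f(3y,6y) = ((9533/10000)/(8203/10000) − 1)/(3) = 1330/24609 ≈ 5.4045%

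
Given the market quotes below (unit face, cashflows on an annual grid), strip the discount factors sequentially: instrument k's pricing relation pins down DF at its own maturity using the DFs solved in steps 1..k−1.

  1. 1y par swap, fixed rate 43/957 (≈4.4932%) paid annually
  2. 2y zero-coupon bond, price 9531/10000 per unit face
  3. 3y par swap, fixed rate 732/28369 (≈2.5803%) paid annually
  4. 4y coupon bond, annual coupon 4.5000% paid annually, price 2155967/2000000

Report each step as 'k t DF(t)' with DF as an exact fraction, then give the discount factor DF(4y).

1 1 957/1000
2 2 9531/10000
3 3 2317/2500
4 4 4547/5000
DF(4y) = 4547/5000 ≈ 0.909400

step 1 [1y] swap r/1=43/957: DF=(1 − 43/957·(0))/(1+43/957) = 957/1000 ≈ 0.957000
step 2 [2y] zero: DF = P = 9531/10000 ≈ 0.953100
step 3 [3y] swap r/1=732/28369: DF=(1 − 732/28369·(0.957000+0.953100))/(1+732/28369) = 2317/2500 ≈ 0.926800
step 4 [4y] bond c/1=9/200: DF=(2155967/2000000 − 9/200·(0.957000+0.953100+0.926800))/(1+9/200) = 4547/5000 ≈ 0.909400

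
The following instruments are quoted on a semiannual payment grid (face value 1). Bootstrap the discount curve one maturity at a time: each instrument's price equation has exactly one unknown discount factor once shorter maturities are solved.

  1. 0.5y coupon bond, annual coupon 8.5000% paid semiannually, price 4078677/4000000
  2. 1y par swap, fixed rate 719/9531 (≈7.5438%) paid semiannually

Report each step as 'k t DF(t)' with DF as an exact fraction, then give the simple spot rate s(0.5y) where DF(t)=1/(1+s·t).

1 1/2 9781/10000
2 1 9281/10000
s(0.5y) = (1/(9781/10000) − 1)/(1/2) = 438/9781 ≈ 4.4781%

step 1 [0.5y] bond c/2=17/400: DF=(4078677/4000000 − 17/400·(0))/(1+17/400) = 9781/10000 ≈ 0.978100
step 2 [1y] swap r/2=719/19062: DF=(1 − 719/19062·(0.978100))/(1+719/19062) = 9281/10000 ≈ 0.928100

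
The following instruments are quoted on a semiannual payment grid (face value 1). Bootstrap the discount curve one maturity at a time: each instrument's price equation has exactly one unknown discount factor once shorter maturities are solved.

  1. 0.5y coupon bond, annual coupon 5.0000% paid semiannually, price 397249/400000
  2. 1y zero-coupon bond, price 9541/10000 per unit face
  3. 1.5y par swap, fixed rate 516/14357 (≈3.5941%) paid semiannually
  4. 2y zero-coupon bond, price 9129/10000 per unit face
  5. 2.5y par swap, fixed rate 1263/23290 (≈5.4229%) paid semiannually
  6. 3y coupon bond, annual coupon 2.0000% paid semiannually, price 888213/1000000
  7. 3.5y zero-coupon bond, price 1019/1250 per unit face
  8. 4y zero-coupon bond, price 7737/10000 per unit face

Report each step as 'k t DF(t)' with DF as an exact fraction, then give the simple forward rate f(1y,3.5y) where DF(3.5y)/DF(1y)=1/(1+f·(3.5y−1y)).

1 1/2 9689/10000
2 1 9541/10000
3 3/2 2371/2500
4 2 9129/10000
5 5/2 8737/10000
6 3 8333/10000
7 7/2 1019/1250
8 4 7737/10000
f(1y,3.5y) = ((9541/10000)/(1019/1250) − 1)/(5/2) = 1389/20380 ≈ 6.8155%

step 1 [0.5y] bond c/2=1/40: DF=(397249/400000 − 1/40·(0))/(1+1/40) = 9689/10000 ≈ 0.968900
step 2 [1y] zero: DF = P = 9541/10000 ≈ 0.954100
step 3 [1.5y] swap r/2=258/14357: DF=(1 − 258/14357·(0.968900+0.954100))/(1+258/14357) = 2371/2500 ≈ 0.948400
step 4 [2y] zero: DF = P = 9129/10000 ≈ 0.912900
step 5 [2.5y] swap r/2=1263/46580: DF=(1 − 1263/46580·(0.968900+0.954100+0.948400+0.912900))/(1+1263/46580) = 8737/10000 ≈ 0.873700
step 6 [3y] bond c/2=1/100: DF=(888213/1000000 − 1/100·(0.968900+0.954100+0.948400+0.912900+0.873700))/(1+1/100) = 8333/10000 ≈ 0.833300
step 7 [3.5y] zero: DF = P = 1019/1250 ≈ 0.815200
step 8 [4y] zero: DF = P = 7737/10000 ≈ 0.773700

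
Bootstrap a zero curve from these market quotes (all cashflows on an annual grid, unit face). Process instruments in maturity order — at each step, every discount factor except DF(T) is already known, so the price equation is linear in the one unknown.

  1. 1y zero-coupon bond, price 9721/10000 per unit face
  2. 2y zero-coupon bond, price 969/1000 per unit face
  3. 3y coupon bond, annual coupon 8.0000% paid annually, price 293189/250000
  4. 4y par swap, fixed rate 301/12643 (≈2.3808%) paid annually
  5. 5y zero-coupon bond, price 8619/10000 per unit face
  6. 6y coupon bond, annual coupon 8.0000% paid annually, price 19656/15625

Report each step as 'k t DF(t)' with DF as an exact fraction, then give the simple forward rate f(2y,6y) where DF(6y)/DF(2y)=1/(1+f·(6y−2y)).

1 1 9721/10000
2 2 969/1000
3 3 9421/10000
4 4 9097/10000
5 5 8619/10000
6 6 41/50
f(2y,6y) = ((969/1000)/(41/50) − 1)/(4) = 149/3280 ≈ 4.5427%

step 1 [1y] zero: DF = P = 9721/10000 ≈ 0.972100
step 2 [2y] zero: DF = P = 969/1000 ≈ 0.969000
step 3 [3y] bond c/1=2/25: DF=(293189/250000 − 2/25·(0.972100+0.969000))/(1+2/25) = 9421/10000 ≈ 0.942100
step 4 [4y] swap r/1=301/12643: DF=(1 − 301/12643·(0.972100+0.969000+0.942100))/(1+301/12643) = 9097/10000 ≈ 0.909700
step 5 [5y] zero: DF = P = 8619/10000 ≈ 0.861900
step 6 [6y] bond c/1=2/25: DF=(19656/15625 − 2/25·(0.972100+0.969000+0.942100+0.909700+0.861900))/(1+2/25) = 41/50 ≈ 0.820000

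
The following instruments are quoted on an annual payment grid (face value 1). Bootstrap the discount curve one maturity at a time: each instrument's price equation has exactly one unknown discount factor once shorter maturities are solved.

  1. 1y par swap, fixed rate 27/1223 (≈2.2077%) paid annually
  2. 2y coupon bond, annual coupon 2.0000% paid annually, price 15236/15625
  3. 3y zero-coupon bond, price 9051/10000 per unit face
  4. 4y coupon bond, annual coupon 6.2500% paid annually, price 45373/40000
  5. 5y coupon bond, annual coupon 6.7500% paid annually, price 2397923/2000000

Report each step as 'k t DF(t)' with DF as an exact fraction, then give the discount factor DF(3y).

step 1 [1y] swap r/1=27/1223: DF=(1 − 27/1223·(0))/(1+27/1223) = 1223/1250 ≈ 0.978400
step 2 [2y] bond c/1=1/50: DF=(15236/15625 − 1/50·(0.978400))/(1+1/50) = 1171/1250 ≈ 0.936800
step 3 [3y] zero: DF = P = 9051/10000 ≈ 0.905100
step 4 [4y] bond c/1=1/16: DF=(45373/40000 − 1/16·(0.978400+0.936800+0.905100))/(1+1/16) = 9017/10000 ≈ 0.901700
step 5 [5y] bond c/1=27/400: DF=(2397923/2000000 − 27/400·(0.978400+0.936800+0.905100+0.901700))/(1+27/400) = 4439/5000 ≈ 0.887800

1 1 1223/1250
2 2 1171/1250
3 3 9051/10000
4 4 9017/10000
5 5 4439/5000
DF(3y) = 9051/10000 ≈ 0.905100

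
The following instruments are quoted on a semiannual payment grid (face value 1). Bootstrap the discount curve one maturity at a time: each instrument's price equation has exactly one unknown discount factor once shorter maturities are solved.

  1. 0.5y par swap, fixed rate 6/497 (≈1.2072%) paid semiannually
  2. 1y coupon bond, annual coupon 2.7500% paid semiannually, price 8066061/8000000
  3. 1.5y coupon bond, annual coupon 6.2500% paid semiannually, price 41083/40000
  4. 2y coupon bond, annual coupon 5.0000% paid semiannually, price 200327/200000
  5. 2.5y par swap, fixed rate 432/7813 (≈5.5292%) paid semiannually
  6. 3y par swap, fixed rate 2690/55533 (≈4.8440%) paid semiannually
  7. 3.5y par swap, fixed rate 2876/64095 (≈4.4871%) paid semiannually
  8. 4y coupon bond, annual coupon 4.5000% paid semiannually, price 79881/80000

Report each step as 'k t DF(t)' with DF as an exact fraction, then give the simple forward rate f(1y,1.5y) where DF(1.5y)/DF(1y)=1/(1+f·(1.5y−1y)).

1 1/2 497/500
2 1 9811/10000
3 3/2 9361/10000
4 2 4531/5000
5 5/2 544/625
6 3 1731/2000
7 7/2 4281/5000
8 4 1671/2000
f(1y,1.5y) = ((9811/10000)/(9361/10000) − 1)/(1/2) = 900/9361 ≈ 9.6144%

step 1 [0.5y] swap r/2=3/497: DF=(1 − 3/497·(0))/(1+3/497) = 497/500 ≈ 0.994000
step 2 [1y] bond c/2=11/800: DF=(8066061/8000000 − 11/800·(0.994000))/(1+11/800) = 9811/10000 ≈ 0.981100
step 3 [1.5y] bond c/2=1/32: DF=(41083/40000 − 1/32·(0.994000+0.981100))/(1+1/32) = 9361/10000 ≈ 0.936100
step 4 [2y] bond c/2=1/40: DF=(200327/200000 − 1/40·(0.994000+0.981100+0.936100))/(1+1/40) = 4531/5000 ≈ 0.906200
step 5 [2.5y] swap r/2=216/7813: DF=(1 − 216/7813·(0.994000+0.981100+0.936100+0.906200))/(1+216/7813) = 544/625 ≈ 0.870400
step 6 [3y] swap r/2=1345/55533: DF=(1 − 1345/55533·(0.994000+0.981100+0.936100+0.906200+0.870400))/(1+1345/55533) = 1731/2000 ≈ 0.865500
step 7 [3.5y] swap r/2=1438/64095: DF=(1 − 1438/64095·(0.994000+0.981100+0.936100+0.906200+0.870400+0.865500))/(1+1438/64095) = 4281/5000 ≈ 0.856200
step 8 [4y] bond c/2=9/400: DF=(79881/80000 − 9/400·(0.994000+0.981100+0.936100+0.906200+0.870400+0.865500+0.856200))/(1+9/400) = 1671/2000 ≈ 0.835500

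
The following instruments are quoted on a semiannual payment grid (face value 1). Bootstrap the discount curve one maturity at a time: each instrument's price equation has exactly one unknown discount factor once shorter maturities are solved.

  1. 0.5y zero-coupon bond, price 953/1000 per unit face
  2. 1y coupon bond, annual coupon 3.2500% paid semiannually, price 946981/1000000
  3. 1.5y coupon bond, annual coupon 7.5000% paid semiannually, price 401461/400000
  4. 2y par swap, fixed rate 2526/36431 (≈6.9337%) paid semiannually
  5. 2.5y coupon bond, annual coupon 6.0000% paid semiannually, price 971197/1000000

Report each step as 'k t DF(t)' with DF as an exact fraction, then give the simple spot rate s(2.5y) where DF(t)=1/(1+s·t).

step 1 [0.5y] zero: DF = P = 953/1000 ≈ 0.953000
step 2 [1y] bond c/2=13/800: DF=(946981/1000000 − 13/800·(0.953000))/(1+13/800) = 4583/5000 ≈ 0.916600
step 3 [1.5y] bond c/2=3/80: DF=(401461/400000 − 3/80·(0.953000+0.916600))/(1+3/80) = 4499/5000 ≈ 0.899800
step 4 [2y] swap r/2=1263/36431: DF=(1 − 1263/36431·(0.953000+0.916600+0.899800))/(1+1263/36431) = 8737/10000 ≈ 0.873700
step 5 [2.5y] bond c/2=3/100: DF=(971197/1000000 − 3/100·(0.953000+0.916600+0.899800+0.873700))/(1+3/100) = 523/625 ≈ 0.836800

1 1/2 953/1000
2 1 4583/5000
3 3/2 4499/5000
4 2 8737/10000
5 5/2 523/625
s(2.5y) = (1/(523/625) − 1)/(5/2) = 204/2615 ≈ 7.8011%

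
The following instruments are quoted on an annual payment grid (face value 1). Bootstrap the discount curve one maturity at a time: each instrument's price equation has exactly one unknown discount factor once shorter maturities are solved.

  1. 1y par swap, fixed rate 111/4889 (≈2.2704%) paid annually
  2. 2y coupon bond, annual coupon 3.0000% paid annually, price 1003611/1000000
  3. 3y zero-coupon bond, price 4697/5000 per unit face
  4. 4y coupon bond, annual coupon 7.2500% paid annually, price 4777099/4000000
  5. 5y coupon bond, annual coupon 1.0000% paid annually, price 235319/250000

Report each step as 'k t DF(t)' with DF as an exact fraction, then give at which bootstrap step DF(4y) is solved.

step 1 [1y] swap r/1=111/4889: DF=(1 − 111/4889·(0))/(1+111/4889) = 4889/5000 ≈ 0.977800
step 2 [2y] bond c/1=3/100: DF=(1003611/1000000 − 3/100·(0.977800))/(1+3/100) = 9459/10000 ≈ 0.945900
step 3 [3y] zero: DF = P = 4697/5000 ≈ 0.939400
step 4 [4y] bond c/1=29/400: DF=(4777099/4000000 − 29/400·(0.977800+0.945900+0.939400))/(1+29/400) = 23/25 ≈ 0.920000
step 5 [5y] bond c/1=1/100: DF=(235319/250000 − 1/100·(0.977800+0.945900+0.939400+0.920000))/(1+1/100) = 1789/2000 ≈ 0.894500

1 1 4889/5000
2 2 9459/10000
3 3 4697/5000
4 4 23/25
5 5 1789/2000
DF(4y) is solved at step 4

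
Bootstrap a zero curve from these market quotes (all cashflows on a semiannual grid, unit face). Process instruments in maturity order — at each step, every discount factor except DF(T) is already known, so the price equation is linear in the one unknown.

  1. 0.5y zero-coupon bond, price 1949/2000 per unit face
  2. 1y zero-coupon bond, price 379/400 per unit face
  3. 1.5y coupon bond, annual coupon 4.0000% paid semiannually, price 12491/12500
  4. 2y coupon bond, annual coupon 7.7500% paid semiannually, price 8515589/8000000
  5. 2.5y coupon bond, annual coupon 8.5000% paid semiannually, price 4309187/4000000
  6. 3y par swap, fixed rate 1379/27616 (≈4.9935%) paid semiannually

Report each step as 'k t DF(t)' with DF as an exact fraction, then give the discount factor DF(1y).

step 1 [0.5y] zero: DF = P = 1949/2000 ≈ 0.974500
step 2 [1y] zero: DF = P = 379/400 ≈ 0.947500
step 3 [1.5y] bond c/2=1/50: DF=(12491/12500 − 1/50·(0.974500+0.947500))/(1+1/50) = 471/500 ≈ 0.942000
step 4 [2y] bond c/2=31/800: DF=(8515589/8000000 − 31/800·(0.974500+0.947500+0.942000))/(1+31/800) = 9179/10000 ≈ 0.917900
step 5 [2.5y] bond c/2=17/400: DF=(4309187/4000000 − 17/400·(0.974500+0.947500+0.942000+0.917900))/(1+17/400) = 1099/1250 ≈ 0.879200
step 6 [3y] swap r/2=1379/55232: DF=(1 − 1379/55232·(0.974500+0.947500+0.942000+0.917900+0.879200))/(1+1379/55232) = 8621/10000 ≈ 0.862100

1 1/2 1949/2000
2 1 379/400
3 3/2 471/500
4 2 9179/10000
5 5/2 1099/1250
6 3 8621/10000
DF(1y) = 379/400 ≈ 0.947500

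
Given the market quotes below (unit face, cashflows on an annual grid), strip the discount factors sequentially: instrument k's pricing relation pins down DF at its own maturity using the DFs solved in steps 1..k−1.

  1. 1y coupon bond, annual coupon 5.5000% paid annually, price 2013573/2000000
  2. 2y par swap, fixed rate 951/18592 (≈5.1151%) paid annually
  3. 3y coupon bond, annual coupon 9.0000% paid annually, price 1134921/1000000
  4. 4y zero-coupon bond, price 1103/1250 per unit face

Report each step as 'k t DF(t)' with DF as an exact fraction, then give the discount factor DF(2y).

step 1 [1y] bond c/1=11/200: DF=(2013573/2000000 − 11/200·(0))/(1+11/200) = 9543/10000 ≈ 0.954300
step 2 [2y] swap r/1=951/18592: DF=(1 − 951/18592·(0.954300))/(1+951/18592) = 9049/10000 ≈ 0.904900
step 3 [3y] bond c/1=9/100: DF=(1134921/1000000 − 9/100·(0.954300+0.904900))/(1+9/100) = 8877/10000 ≈ 0.887700
step 4 [4y] zero: DF = P = 1103/1250 ≈ 0.882400

1 1 9543/10000
2 2 9049/10000
3 3 8877/10000
4 4 1103/1250
DF(2y) = 9049/10000 ≈ 0.904900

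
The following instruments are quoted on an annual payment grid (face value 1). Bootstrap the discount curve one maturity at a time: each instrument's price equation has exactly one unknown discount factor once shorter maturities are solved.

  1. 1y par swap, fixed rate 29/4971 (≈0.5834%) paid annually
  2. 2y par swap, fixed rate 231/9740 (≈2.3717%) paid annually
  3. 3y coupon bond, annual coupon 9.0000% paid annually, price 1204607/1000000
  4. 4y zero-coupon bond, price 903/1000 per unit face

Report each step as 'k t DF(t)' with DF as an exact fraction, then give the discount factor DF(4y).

step 1 [1y] swap r/1=29/4971: DF=(1 − 29/4971·(0))/(1+29/4971) = 4971/5000 ≈ 0.994200
step 2 [2y] swap r/1=231/9740: DF=(1 − 231/9740·(0.994200))/(1+231/9740) = 4769/5000 ≈ 0.953800
step 3 [3y] bond c/1=9/100: DF=(1204607/1000000 − 9/100·(0.994200+0.953800))/(1+9/100) = 9443/10000 ≈ 0.944300
step 4 [4y] zero: DF = P = 903/1000 ≈ 0.903000

1 1 4971/5000
2 2 4769/5000
3 3 9443/10000
4 4 903/1000
DF(4y) = 903/1000 ≈ 0.903000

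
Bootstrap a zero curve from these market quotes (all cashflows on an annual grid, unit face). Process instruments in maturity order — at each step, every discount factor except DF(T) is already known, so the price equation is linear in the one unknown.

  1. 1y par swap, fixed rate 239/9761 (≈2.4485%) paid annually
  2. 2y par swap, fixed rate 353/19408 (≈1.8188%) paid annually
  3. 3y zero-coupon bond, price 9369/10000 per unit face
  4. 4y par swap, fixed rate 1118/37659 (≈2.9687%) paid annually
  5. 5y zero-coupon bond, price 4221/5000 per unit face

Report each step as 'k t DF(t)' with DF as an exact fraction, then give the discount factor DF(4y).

step 1 [1y] swap r/1=239/9761: DF=(1 − 239/9761·(0))/(1+239/9761) = 9761/10000 ≈ 0.976100
step 2 [2y] swap r/1=353/19408: DF=(1 − 353/19408·(0.976100))/(1+353/19408) = 9647/10000 ≈ 0.964700
step 3 [3y] zero: DF = P = 9369/10000 ≈ 0.936900
step 4 [4y] swap r/1=1118/37659: DF=(1 − 1118/37659·(0.976100+0.964700+0.936900))/(1+1118/37659) = 4441/5000 ≈ 0.888200
step 5 [5y] zero: DF = P = 4221/5000 ≈ 0.844200

1 1 9761/10000
2 2 9647/10000
3 3 9369/10000
4 4 4441/5000
5 5 4221/5000
DF(4y) = 4441/5000 ≈ 0.888200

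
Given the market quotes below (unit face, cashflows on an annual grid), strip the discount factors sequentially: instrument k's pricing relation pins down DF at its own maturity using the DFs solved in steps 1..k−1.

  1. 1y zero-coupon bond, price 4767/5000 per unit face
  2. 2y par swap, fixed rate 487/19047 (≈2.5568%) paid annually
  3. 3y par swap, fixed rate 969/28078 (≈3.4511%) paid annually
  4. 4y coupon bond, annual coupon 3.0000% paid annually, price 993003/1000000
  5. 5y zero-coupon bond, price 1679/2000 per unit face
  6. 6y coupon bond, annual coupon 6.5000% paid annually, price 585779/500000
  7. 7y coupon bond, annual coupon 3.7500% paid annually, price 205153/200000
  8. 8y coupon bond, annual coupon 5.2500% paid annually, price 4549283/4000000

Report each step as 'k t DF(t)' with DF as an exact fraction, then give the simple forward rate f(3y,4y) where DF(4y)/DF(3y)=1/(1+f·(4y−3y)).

1 1 4767/5000
2 2 9513/10000
3 3 9031/10000
4 4 8823/10000
5 5 1679/2000
6 6 2059/2500
7 7 497/625
8 8 7739/10000
f(3y,4y) = ((9031/10000)/(8823/10000) − 1)/(1) = 208/8823 ≈ 2.3575%

step 1 [1y] zero: DF = P = 4767/5000 ≈ 0.953400
step 2 [2y] swap r/1=487/19047: DF=(1 − 487/19047·(0.953400))/(1+487/19047) = 9513/10000 ≈ 0.951300
step 3 [3y] swap r/1=969/28078: DF=(1 − 969/28078·(0.953400+0.951300))/(1+969/28078) = 9031/10000 ≈ 0.903100
step 4 [4y] bond c/1=3/100: DF=(993003/1000000 − 3/100·(0.953400+0.951300+0.903100))/(1+3/100) = 8823/10000 ≈ 0.882300
step 5 [5y] zero: DF = P = 1679/2000 ≈ 0.839500
step 6 [6y] bond c/1=13/200: DF=(585779/500000 − 13/200·(0.953400+0.951300+0.903100+0.882300+0.839500))/(1+13/200) = 2059/2500 ≈ 0.823600
step 7 [7y] bond c/1=3/80: DF=(205153/200000 − 3/80·(0.953400+0.951300+0.903100+0.882300+0.839500+0.823600))/(1+3/80) = 497/625 ≈ 0.795200
step 8 [8y] bond c/1=21/400: DF=(4549283/4000000 − 21/400·(0.953400+0.951300+0.903100+0.882300+0.839500+0.823600+0.795200))/(1+21/400) = 7739/10000 ≈ 0.773900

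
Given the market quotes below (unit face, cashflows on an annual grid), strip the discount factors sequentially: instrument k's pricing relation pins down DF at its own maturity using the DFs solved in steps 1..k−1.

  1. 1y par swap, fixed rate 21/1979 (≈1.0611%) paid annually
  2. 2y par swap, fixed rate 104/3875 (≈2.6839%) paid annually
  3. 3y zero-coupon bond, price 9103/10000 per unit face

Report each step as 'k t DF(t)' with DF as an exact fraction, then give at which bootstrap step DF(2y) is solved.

step 1 [1y] swap r/1=21/1979: DF=(1 − 21/1979·(0))/(1+21/1979) = 1979/2000 ≈ 0.989500
step 2 [2y] swap r/1=104/3875: DF=(1 − 104/3875·(0.989500))/(1+104/3875) = 237/250 ≈ 0.948000
step 3 [3y] zero: DF = P = 9103/10000 ≈ 0.910300

1 1 1979/2000
2 2 237/250
3 3 9103/10000
DF(2y) is solved at step 2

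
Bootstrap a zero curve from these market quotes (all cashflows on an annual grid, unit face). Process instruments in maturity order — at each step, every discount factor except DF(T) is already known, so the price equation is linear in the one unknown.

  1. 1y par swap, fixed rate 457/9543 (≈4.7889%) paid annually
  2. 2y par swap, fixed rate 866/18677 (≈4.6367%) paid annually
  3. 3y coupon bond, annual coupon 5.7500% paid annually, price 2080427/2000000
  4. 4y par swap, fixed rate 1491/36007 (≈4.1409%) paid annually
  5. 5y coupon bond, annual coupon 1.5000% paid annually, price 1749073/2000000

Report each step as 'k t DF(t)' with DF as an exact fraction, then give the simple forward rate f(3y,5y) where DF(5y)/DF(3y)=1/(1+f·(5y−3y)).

1 1 9543/10000
2 2 4567/5000
3 3 8821/10000
4 4 8509/10000
5 5 2021/2500
f(3y,5y) = ((8821/10000)/(2021/2500) − 1)/(2) = 737/16168 ≈ 4.5584%

step 1 [1y] swap r/1=457/9543: DF=(1 − 457/9543·(0))/(1+457/9543) = 9543/10000 ≈ 0.954300
step 2 [2y] swap r/1=866/18677: DF=(1 − 866/18677·(0.954300))/(1+866/18677) = 4567/5000 ≈ 0.913400
step 3 [3y] bond c/1=23/400: DF=(2080427/2000000 − 23/400·(0.954300+0.913400))/(1+23/400) = 8821/10000 ≈ 0.882100
step 4 [4y] swap r/1=1491/36007: DF=(1 − 1491/36007·(0.954300+0.913400+0.882100))/(1+1491/36007) = 8509/10000 ≈ 0.850900
step 5 [5y] bond c/1=3/200: DF=(1749073/2000000 − 3/200·(0.954300+0.913400+0.882100+0.850900))/(1+3/200) = 2021/2500 ≈ 0.808400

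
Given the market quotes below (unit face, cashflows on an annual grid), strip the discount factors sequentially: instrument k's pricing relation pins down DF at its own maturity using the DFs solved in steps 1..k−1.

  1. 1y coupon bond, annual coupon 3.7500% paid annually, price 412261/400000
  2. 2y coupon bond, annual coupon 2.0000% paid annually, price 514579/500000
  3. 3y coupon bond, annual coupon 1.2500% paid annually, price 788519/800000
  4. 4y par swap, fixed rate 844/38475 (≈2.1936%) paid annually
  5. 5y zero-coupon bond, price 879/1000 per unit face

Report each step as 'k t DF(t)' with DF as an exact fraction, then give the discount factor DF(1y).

1 1 4967/5000
2 2 1979/2000
3 3 949/1000
4 4 2289/2500
5 5 879/1000
DF(1y) = 4967/5000 ≈ 0.993400

step 1 [1y] bond c/1=3/80: DF=(412261/400000 − 3/80·(0))/(1+3/80) = 4967/5000 ≈ 0.993400
step 2 [2y] bond c/1=1/50: DF=(514579/500000 − 1/50·(0.993400))/(1+1/50) = 1979/2000 ≈ 0.989500
step 3 [3y] bond c/1=1/80: DF=(788519/800000 − 1/80·(0.993400+0.989500))/(1+1/80) = 949/1000 ≈ 0.949000
step 4 [4y] swap r/1=844/38475: DF=(1 − 844/38475·(0.993400+0.989500+0.949000))/(1+844/38475) = 2289/2500 ≈ 0.915600
step 5 [5y] zero: DF = P = 879/1000 ≈ 0.879000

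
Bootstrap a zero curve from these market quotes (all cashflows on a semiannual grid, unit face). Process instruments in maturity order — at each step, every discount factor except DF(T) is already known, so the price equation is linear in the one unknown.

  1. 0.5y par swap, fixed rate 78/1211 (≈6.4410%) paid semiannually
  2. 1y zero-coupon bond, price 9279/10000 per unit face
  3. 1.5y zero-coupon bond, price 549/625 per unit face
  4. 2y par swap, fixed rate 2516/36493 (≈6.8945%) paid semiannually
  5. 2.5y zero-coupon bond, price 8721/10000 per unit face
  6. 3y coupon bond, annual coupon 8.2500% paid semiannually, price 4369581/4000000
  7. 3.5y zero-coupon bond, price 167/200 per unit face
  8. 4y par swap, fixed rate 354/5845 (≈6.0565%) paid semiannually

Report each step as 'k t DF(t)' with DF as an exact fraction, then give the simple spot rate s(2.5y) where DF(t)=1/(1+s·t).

step 1 [0.5y] swap r/2=39/1211: DF=(1 − 39/1211·(0))/(1+39/1211) = 1211/1250 ≈ 0.968800
step 2 [1y] zero: DF = P = 9279/10000 ≈ 0.927900
step 3 [1.5y] zero: DF = P = 549/625 ≈ 0.878400
step 4 [2y] swap r/2=1258/36493: DF=(1 − 1258/36493·(0.968800+0.927900+0.878400))/(1+1258/36493) = 4371/5000 ≈ 0.874200
step 5 [2.5y] zero: DF = P = 8721/10000 ≈ 0.872100
step 6 [3y] bond c/2=33/800: DF=(4369581/4000000 − 33/800·(0.968800+0.927900+0.878400+0.874200+0.872100))/(1+33/800) = 87/100 ≈ 0.870000
step 7 [3.5y] zero: DF = P = 167/200 ≈ 0.835000
step 8 [4y] swap r/2=177/5845: DF=(1 − 177/5845·(0.968800+0.927900+0.878400+0.874200+0.872100+0.870000+0.835000))/(1+177/5845) = 1969/2500 ≈ 0.787600

1 1/2 1211/1250
2 1 9279/10000
3 3/2 549/625
4 2 4371/5000
5 5/2 8721/10000
6 3 87/100
7 7/2 167/200
8 4 1969/2500
s(2.5y) = (1/(8721/10000) − 1)/(5/2) = 2558/43605 ≈ 5.8663%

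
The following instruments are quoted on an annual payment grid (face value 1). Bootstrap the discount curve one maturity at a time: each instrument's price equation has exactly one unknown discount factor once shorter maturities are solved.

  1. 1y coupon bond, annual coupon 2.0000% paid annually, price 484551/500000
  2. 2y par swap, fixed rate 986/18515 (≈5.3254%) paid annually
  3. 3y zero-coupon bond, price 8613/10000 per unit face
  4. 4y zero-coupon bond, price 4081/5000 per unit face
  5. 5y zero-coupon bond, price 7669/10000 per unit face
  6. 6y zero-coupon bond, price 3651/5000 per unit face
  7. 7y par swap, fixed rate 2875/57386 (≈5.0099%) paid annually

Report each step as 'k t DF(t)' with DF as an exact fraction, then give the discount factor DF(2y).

step 1 [1y] bond c/1=1/50: DF=(484551/500000 − 1/50·(0))/(1+1/50) = 9501/10000 ≈ 0.950100
step 2 [2y] swap r/1=986/18515: DF=(1 − 986/18515·(0.950100))/(1+986/18515) = 4507/5000 ≈ 0.901400
step 3 [3y] zero: DF = P = 8613/10000 ≈ 0.861300
step 4 [4y] zero: DF = P = 4081/5000 ≈ 0.816200
step 5 [5y] zero: DF = P = 7669/10000 ≈ 0.766900
step 6 [6y] zero: DF = P = 3651/5000 ≈ 0.730200
step 7 [7y] swap r/1=2875/57386: DF=(1 − 2875/57386·(0.950100+0.901400+0.861300+0.816200+0.766900+0.730200))/(1+2875/57386) = 57/80 ≈ 0.712500

1 1 9501/10000
2 2 4507/5000
3 3 8613/10000
4 4 4081/5000
5 5 7669/10000
6 6 3651/5000
7 7 57/80
DF(2y) = 4507/5000 ≈ 0.901400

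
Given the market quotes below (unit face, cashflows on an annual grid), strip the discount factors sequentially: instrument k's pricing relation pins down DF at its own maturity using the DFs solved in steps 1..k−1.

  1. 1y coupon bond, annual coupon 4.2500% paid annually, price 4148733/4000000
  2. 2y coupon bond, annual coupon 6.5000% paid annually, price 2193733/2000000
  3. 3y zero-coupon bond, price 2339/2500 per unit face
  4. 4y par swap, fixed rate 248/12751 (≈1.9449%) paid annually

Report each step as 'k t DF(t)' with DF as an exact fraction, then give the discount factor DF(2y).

1 1 9949/10000
2 2 2423/2500
3 3 2339/2500
4 4 1157/1250
DF(2y) = 2423/2500 ≈ 0.969200

step 1 [1y] bond c/1=17/400: DF=(4148733/4000000 − 17/400·(0))/(1+17/400) = 9949/10000 ≈ 0.994900
step 2 [2y] bond c/1=13/200: DF=(2193733/2000000 − 13/200·(0.994900))/(1+13/200) = 2423/2500 ≈ 0.969200
step 3 [3y] zero: DF = P = 2339/2500 ≈ 0.935600
step 4 [4y] swap r/1=248/12751: DF=(1 − 248/12751·(0.994900+0.969200+0.935600))/(1+248/12751) = 1157/1250 ≈ 0.925600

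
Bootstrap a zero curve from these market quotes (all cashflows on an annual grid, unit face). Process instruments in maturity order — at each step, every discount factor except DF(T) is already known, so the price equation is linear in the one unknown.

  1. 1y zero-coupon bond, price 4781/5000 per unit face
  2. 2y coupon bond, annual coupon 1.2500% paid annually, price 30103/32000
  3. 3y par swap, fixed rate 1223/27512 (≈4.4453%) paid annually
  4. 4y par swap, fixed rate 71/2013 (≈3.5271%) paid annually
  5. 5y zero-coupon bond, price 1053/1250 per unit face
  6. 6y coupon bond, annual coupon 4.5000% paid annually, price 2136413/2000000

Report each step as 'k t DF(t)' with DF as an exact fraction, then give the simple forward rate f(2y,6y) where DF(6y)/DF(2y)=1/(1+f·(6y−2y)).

1 1 4781/5000
2 2 9173/10000
3 3 8777/10000
4 4 4361/5000
5 5 1053/1250
6 6 8299/10000
f(2y,6y) = ((9173/10000)/(8299/10000) − 1)/(4) = 437/16598 ≈ 2.6328%

step 1 [1y] zero: DF = P = 4781/5000 ≈ 0.956200
step 2 [2y] bond c/1=1/80: DF=(30103/32000 − 1/80·(0.956200))/(1+1/80) = 9173/10000 ≈ 0.917300
step 3 [3y] swap r/1=1223/27512: DF=(1 − 1223/27512·(0.956200+0.917300))/(1+1223/27512) = 8777/10000 ≈ 0.877700
step 4 [4y] swap r/1=71/2013: DF=(1 − 71/2013·(0.956200+0.917300+0.877700))/(1+71/2013) = 4361/5000 ≈ 0.872200
step 5 [5y] zero: DF = P = 1053/1250 ≈ 0.842400
step 6 [6y] bond c/1=9/200: DF=(2136413/2000000 − 9/200·(0.956200+0.917300+0.877700+0.872200+0.842400))/(1+9/200) = 8299/10000 ≈ 0.829900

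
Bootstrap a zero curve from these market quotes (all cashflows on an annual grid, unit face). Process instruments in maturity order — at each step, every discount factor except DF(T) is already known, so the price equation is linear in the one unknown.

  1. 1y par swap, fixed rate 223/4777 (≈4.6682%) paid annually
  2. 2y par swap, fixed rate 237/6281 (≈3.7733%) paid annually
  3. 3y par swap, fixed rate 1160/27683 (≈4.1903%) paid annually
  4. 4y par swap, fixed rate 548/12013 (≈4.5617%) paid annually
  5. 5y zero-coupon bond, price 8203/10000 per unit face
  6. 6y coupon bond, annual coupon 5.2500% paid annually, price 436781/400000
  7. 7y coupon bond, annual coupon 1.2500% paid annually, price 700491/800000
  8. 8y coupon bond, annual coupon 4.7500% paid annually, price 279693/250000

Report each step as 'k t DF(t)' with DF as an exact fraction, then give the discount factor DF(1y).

step 1 [1y] swap r/1=223/4777: DF=(1 − 223/4777·(0))/(1+223/4777) = 4777/5000 ≈ 0.955400
step 2 [2y] swap r/1=237/6281: DF=(1 − 237/6281·(0.955400))/(1+237/6281) = 9289/10000 ≈ 0.928900
step 3 [3y] swap r/1=1160/27683: DF=(1 − 1160/27683·(0.955400+0.928900))/(1+1160/27683) = 221/250 ≈ 0.884000
step 4 [4y] swap r/1=548/12013: DF=(1 − 548/12013·(0.955400+0.928900+0.884000))/(1+548/12013) = 2089/2500 ≈ 0.835600
step 5 [5y] zero: DF = P = 8203/10000 ≈ 0.820300
step 6 [6y] bond c/1=21/400: DF=(436781/400000 − 21/400·(0.955400+0.928900+0.884000+0.835600+0.820300))/(1+21/400) = 1021/1250 ≈ 0.816800
step 7 [7y] bond c/1=1/80: DF=(700491/800000 − 1/80·(0.955400+0.928900+0.884000+0.835600+0.820300+0.816800))/(1+1/80) = 8001/10000 ≈ 0.800100
step 8 [8y] bond c/1=19/400: DF=(279693/250000 − 19/400·(0.955400+0.928900+0.884000+0.835600+0.820300+0.816800+0.800100))/(1+19/400) = 7941/10000 ≈ 0.794100

1 1 4777/5000
2 2 9289/10000
3 3 221/250
4 4 2089/2500
5 5 8203/10000
6 6 1021/1250
7 7 8001/10000
8 8 7941/10000
DF(1y) = 4777/5000 ≈ 0.955400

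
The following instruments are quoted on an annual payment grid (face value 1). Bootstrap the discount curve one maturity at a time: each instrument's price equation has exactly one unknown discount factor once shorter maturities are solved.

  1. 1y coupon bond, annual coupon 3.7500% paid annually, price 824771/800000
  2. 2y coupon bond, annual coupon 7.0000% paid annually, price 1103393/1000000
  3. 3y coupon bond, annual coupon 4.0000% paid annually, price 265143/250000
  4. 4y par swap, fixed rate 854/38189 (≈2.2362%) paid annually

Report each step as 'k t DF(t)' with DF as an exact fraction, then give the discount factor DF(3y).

1 1 9937/10000
2 2 4831/5000
3 3 2361/2500
4 4 4573/5000
DF(3y) = 2361/2500 ≈ 0.944400

step 1 [1y] bond c/1=3/80: DF=(824771/800000 − 3/80·(0))/(1+3/80) = 9937/10000 ≈ 0.993700
step 2 [2y] bond c/1=7/100: DF=(1103393/1000000 − 7/100·(0.993700))/(1+7/100) = 4831/5000 ≈ 0.966200
step 3 [3y] bond c/1=1/25: DF=(265143/250000 − 1/25·(0.993700+0.966200))/(1+1/25) = 2361/2500 ≈ 0.944400
step 4 [4y] swap r/1=854/38189: DF=(1 − 854/38189·(0.993700+0.966200+0.944400))/(1+854/38189) = 4573/5000 ≈ 0.914600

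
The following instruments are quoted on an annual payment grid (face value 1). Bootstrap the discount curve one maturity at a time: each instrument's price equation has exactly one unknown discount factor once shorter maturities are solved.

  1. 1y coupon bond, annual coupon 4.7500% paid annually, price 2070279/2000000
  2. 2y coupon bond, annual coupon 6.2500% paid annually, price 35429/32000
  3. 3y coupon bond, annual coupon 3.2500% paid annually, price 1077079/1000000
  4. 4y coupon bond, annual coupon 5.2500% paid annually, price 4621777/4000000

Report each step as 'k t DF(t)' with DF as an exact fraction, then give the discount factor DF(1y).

step 1 [1y] bond c/1=19/400: DF=(2070279/2000000 − 19/400·(0))/(1+19/400) = 4941/5000 ≈ 0.988200
step 2 [2y] bond c/1=1/16: DF=(35429/32000 − 1/16·(0.988200))/(1+1/16) = 9839/10000 ≈ 0.983900
step 3 [3y] bond c/1=13/400: DF=(1077079/1000000 − 13/400·(0.988200+0.983900))/(1+13/400) = 9811/10000 ≈ 0.981100
step 4 [4y] bond c/1=21/400: DF=(4621777/4000000 − 21/400·(0.988200+0.983900+0.981100))/(1+21/400) = 1901/2000 ≈ 0.950500

1 1 4941/5000
2 2 9839/10000
3 3 9811/10000
4 4 1901/2000
DF(1y) = 4941/5000 ≈ 0.988200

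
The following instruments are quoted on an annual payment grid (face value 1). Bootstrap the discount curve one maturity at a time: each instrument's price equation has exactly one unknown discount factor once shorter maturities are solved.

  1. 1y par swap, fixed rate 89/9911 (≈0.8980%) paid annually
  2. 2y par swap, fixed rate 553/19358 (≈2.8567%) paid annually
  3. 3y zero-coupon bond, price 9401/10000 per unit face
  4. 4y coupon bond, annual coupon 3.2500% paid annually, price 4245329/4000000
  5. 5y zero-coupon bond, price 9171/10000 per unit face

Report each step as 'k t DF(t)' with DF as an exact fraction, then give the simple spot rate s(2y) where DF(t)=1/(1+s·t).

1 1 9911/10000
2 2 9447/10000
3 3 9401/10000
4 4 4687/5000
5 5 9171/10000
s(2y) = (1/(9447/10000) − 1)/(2) = 553/18894 ≈ 2.9269%

step 1 [1y] swap r/1=89/9911: DF=(1 − 89/9911·(0))/(1+89/9911) = 9911/10000 ≈ 0.991100
step 2 [2y] swap r/1=553/19358: DF=(1 − 553/19358·(0.991100))/(1+553/19358) = 9447/10000 ≈ 0.944700
step 3 [3y] zero: DF = P = 9401/10000 ≈ 0.940100
step 4 [4y] bond c/1=13/400: DF=(4245329/4000000 − 13/400·(0.991100+0.944700+0.940100))/(1+13/400) = 4687/5000 ≈ 0.937400
step 5 [5y] zero: DF = P = 9171/10000 ≈ 0.917100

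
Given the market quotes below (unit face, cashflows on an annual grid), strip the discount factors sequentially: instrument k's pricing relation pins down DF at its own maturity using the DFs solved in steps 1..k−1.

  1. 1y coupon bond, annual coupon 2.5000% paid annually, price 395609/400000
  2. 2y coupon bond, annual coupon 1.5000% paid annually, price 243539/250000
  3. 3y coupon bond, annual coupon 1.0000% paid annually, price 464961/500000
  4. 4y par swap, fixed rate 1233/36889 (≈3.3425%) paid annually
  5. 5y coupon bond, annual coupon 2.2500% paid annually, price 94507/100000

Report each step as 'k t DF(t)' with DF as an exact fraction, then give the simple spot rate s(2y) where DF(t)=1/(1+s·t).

1 1 9649/10000
2 2 1891/2000
3 3 4509/5000
4 4 8767/10000
5 5 8431/10000
s(2y) = (1/(1891/2000) − 1)/(2) = 109/3782 ≈ 2.8821%

step 1 [1y] bond c/1=1/40: DF=(395609/400000 − 1/40·(0))/(1+1/40) = 9649/10000 ≈ 0.964900
step 2 [2y] bond c/1=3/200: DF=(243539/250000 − 3/200·(0.964900))/(1+3/200) = 1891/2000 ≈ 0.945500
step 3 [3y] bond c/1=1/100: DF=(464961/500000 − 1/100·(0.964900+0.945500))/(1+1/100) = 4509/5000 ≈ 0.901800
step 4 [4y] swap r/1=1233/36889: DF=(1 − 1233/36889·(0.964900+0.945500+0.901800))/(1+1233/36889) = 8767/10000 ≈ 0.876700
step 5 [5y] bond c/1=9/400: DF=(94507/100000 − 9/400·(0.964900+0.945500+0.901800+0.876700))/(1+9/400) = 8431/10000 ≈ 0.843100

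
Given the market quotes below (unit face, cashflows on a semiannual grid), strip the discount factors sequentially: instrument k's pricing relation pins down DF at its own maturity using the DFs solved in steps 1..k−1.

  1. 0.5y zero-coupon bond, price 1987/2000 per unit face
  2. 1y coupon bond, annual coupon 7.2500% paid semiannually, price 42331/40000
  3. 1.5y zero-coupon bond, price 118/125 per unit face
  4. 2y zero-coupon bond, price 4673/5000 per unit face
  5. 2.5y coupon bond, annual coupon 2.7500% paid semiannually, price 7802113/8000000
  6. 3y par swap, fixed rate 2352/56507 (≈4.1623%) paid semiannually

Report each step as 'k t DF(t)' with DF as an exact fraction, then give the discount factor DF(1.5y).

1 1/2 1987/2000
2 1 1973/2000
3 3/2 118/125
4 2 4673/5000
5 5/2 9097/10000
6 3 1103/1250
DF(1.5y) = 118/125 ≈ 0.944000

step 1 [0.5y] zero: DF = P = 1987/2000 ≈ 0.993500
step 2 [1y] bond c/2=29/800: DF=(42331/40000 − 29/800·(0.993500))/(1+29/800) = 1973/2000 ≈ 0.986500
step 3 [1.5y] zero: DF = P = 118/125 ≈ 0.944000
step 4 [2y] zero: DF = P = 4673/5000 ≈ 0.934600
step 5 [2.5y] bond c/2=11/800: DF=(7802113/8000000 − 11/800·(0.993500+0.986500+0.944000+0.934600))/(1+11/800) = 9097/10000 ≈ 0.909700
step 6 [3y] swap r/2=1176/56507: DF=(1 − 1176/56507·(0.993500+0.986500+0.944000+0.934600+0.909700))/(1+1176/56507) = 1103/1250 ≈ 0.882400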